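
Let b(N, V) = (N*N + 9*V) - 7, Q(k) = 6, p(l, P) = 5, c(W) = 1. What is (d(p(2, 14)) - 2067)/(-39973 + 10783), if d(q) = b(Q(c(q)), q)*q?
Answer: 1697/29190 ≈ 0.058136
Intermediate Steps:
b(N, V) = -7 + N**2 + 9*V (b(N, V) = (N**2 + 9*V) - 7 = -7 + N**2 + 9*V)
d(q) = q*(29 + 9*q) (d(q) = (-7 + 6**2 + 9*q)*q = (-7 + 36 + 9*q)*q = (29 + 9*q)*q = q*(29 + 9*q))
(d(p(2, 14)) - 2067)/(-39973 + 10783) = (5*(29 + 9*5) - 2067)/(-39973 + 10783) = (5*(29 + 45) - 2067)/(-29190) = (5*74 - 2067)*(-1/29190) = (370 - 2067)*(-1/29190) = -1697*(-1/29190) = 1697/29190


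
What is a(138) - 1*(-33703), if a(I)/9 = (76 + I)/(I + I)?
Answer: 1550659/46 ≈ 33710.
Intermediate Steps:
a(I) = 9*(76 + I)/(2*I) (a(I) = 9*((76 + I)/(I + I)) = 9*((76 + I)/((2*I))) = 9*((76 + I)*(1/(2*I))) = 9*((76 + I)/(2*I)) = 9*(76 + I)/(2*I))
a(138) - 1*(-33703) = (9/2 + 342/138) - 1*(-33703) = (9/2 + 342*(1/138)) + 33703 = (9/2 + 57/23) + 33703 = 321/46 + 33703 = 1550659/46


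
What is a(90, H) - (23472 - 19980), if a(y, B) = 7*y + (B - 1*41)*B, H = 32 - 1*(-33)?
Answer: -1302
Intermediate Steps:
H = 65 (H = 32 + 33 = 65)
a(y, B) = 7*y + B*(-41 + B) (a(y, B) = 7*y + (B - 41)*B = 7*y + (-41 + B)*B = 7*y + B*(-41 + B))
a(90, H) - (23472 - 19980) = (65² - 41*65 + 7*90) - (23472 - 19980) = (4225 - 2665 + 630) - 1*3492 = 2190 - 3492 = -1302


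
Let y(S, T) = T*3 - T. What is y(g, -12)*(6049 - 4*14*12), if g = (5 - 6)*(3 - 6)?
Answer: -129048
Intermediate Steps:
g = 3 (g = -1*(-3) = 3)
y(S, T) = 2*T (y(S, T) = 3*T - T = 2*T)
y(g, -12)*(6049 - 4*14*12) = (2*(-12))*(6049 - 4*14*12) = -24*(6049 - 56*12) = -24*(6049 - 1*672) = -24*(6049 - 672) = -24*5377 = -129048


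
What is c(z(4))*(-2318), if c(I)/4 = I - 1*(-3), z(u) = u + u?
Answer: -101992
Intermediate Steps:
z(u) = 2*u
c(I) = 12 + 4*I (c(I) = 4*(I - 1*(-3)) = 4*(I + 3) = 4*(3 + I) = 12 + 4*I)
c(z(4))*(-2318) = (12 + 4*(2*4))*(-2318) = (12 + 4*8)*(-2318) = (12 + 32)*(-2318) = 44*(-2318) = -101992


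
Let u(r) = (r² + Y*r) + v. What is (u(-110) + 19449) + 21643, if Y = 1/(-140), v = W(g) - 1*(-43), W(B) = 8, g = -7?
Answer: 745413/14 ≈ 53244.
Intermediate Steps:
v = 51 (v = 8 - 1*(-43) = 8 + 43 = 51)
Y = -1/140 ≈ -0.0071429
u(r) = 51 + r² - r/140 (u(r) = (r² - r/140) + 51 = 51 + r² - r/140)
(u(-110) + 19449) + 21643 = ((51 + (-110)² - 1/140*(-110)) + 19449) + 21643 = ((51 + 12100 + 11/14) + 19449) + 21643 = (170125/14 + 19449) + 21643 = 442411/14 + 21643 = 745413/14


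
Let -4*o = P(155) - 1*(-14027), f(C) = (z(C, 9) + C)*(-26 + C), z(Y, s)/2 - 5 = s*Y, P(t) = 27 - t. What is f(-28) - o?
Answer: 126651/4 ≈ 31663.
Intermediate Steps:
z(Y, s) = 10 + 2*Y*s (z(Y, s) = 10 + 2*(s*Y) = 10 + 2*(Y*s) = 10 + 2*Y*s)
f(C) = (-26 + C)*(10 + 19*C) (f(C) = ((10 + 2*C*9) + C)*(-26 + C) = ((10 + 18*C) + C)*(-26 + C) = (10 + 19*C)*(-26 + C) = (-26 + C)*(10 + 19*C))
o = -13899/4 (o = -((27 - 1*155) - 1*(-14027))/4 = -((27 - 155) + 14027)/4 = -(-128 + 14027)/4 = -¼*13899 = -13899/4 ≈ -3474.8)
f(-28) - o = (-260 - 484*(-28) + 19*(-28)²) - 1*(-13899/4) = (-260 + 13552 + 19*784) + 13899/4 = (-260 + 13552 + 14896) + 13899/4 = 28188 + 13899/4 = 126651/4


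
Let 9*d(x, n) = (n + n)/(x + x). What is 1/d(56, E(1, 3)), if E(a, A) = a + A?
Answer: 126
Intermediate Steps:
E(a, A) = A + a
d(x, n) = n/(9*x) (d(x, n) = ((n + n)/(x + x))/9 = ((2*n)/((2*x)))/9 = ((2*n)*(1/(2*x)))/9 = (n/x)/9 = n/(9*x))
1/d(56, E(1, 3)) = 1/((1/9)*(3 + 1)/56) = 1/((1/9)*4*(1/56)) = 1/(1/126) = 126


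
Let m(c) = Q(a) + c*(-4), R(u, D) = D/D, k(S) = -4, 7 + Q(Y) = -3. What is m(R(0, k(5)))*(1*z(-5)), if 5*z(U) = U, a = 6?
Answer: 14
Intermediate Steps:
Q(Y) = -10 (Q(Y) = -7 - 3 = -10)
z(U) = U/5
R(u, D) = 1
m(c) = -10 - 4*c (m(c) = -10 + c*(-4) = -10 - 4*c)
m(R(0, k(5)))*(1*z(-5)) = (-10 - 4*1)*(1*((1/5)*(-5))) = (-10 - 4)*(1*(-1)) = -14*(-1) = 14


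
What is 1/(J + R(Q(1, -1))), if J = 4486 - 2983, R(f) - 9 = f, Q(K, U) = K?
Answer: 1/1513 ≈ 0.00066094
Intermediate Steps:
R(f) = 9 + f
J = 1503
1/(J + R(Q(1, -1))) = 1/(1503 + (9 + 1)) = 1/(1503 + 10) = 1/1513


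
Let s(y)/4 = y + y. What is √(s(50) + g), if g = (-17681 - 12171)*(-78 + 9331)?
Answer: 2*I*√69055039 ≈ 16620.0*I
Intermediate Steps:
s(y) = 8*y (s(y) = 4*(y + y) = 4*(2*y) = 8*y)
g = -276220556 (g = -29852*9253 = -276220556)
√(s(50) + g) = √(8*50 - 276220556) = √(400 - 276220556) = √(-276220156) = 2*I*√69055039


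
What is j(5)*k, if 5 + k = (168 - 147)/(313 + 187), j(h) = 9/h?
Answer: -22311/2500 ≈ -8.9244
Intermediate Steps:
k = -2479/500 (k = -5 + (168 - 147)/(313 + 187) = -5 + 21/500 = -2479/500 ≈ -4.9580)
j(5)*k = (9/5)*(-2479/500) = -22311/2500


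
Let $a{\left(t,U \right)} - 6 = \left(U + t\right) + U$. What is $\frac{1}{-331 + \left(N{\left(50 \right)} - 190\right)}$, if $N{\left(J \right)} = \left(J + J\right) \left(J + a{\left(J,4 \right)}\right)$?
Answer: $\frac{1}{10879} \approx 9.192 \cdot 10^{-5}$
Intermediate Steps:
$a{\left(t,U \right)} = 6 + t + 2 U$ ($a{\left(t,U \right)} = 6 + \left(\left(U + t\right) + U\right) = 6 + \left(t + 2 U\right) = 6 + t + 2 U$)
$N{\left(J \right)} = 2 J \left(14 + 2 J\right)$ ($N{\left(J \right)} = \left(J + J\right) \left(J + \left(6 + J + 2 \cdot 4\right)\right) = 2 J \left(J + \left(6 + J + 8\right)\right) = 2 J \left(J + \left(14 + J\right)\right) = 2 J \left(14 + 2 J\right)$)
$\frac{1}{-331 + \left(N{\left(50 \right)} - 190\right)} = \frac{1}{-331 + \left(4 \cdot 50 \left(7 + 50\right) - 190\right)} = \frac{1}{-331 - \left(190 - 11400\right)} = \frac{1}{-331 + \left(11400 - 190\right)} = \frac{1}{-331 + 11210} = \frac{1}{10879}$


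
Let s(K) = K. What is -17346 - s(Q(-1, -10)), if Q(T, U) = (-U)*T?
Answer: -17336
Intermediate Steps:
Q(T, U) = -T*U
-17346 - s(Q(-1, -10)) = -17346 - (-1)*(-1)*(-10) = -17346 - 1*(-10) = -17346 + 10 = -17336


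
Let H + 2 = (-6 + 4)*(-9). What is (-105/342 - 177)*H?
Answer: -161704/57 ≈ -2836.9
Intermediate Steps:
H = 16 (H = -2 + (-6 + 4)*(-9) = -2 - 2*(-9) = -2 + 18 = 16)
(-105/342 - 177)*H = (-105/342 - 177)*16 = (-105*1/342 - 177)*16 = (-35/114 - 177)*16 = -20213/114*16 = -161704/57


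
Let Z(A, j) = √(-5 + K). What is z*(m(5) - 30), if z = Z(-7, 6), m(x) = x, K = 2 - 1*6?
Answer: -75*I ≈ -75.0*I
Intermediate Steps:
K = -4 (K = 2 - 6 = -4)
Z(A, j) = 3*I (Z(A, j) = √(-5 - 4) = √(-9) = 3*I)
z = 3*I ≈ 3.0*I
z*(m(5) - 30) = (3*I)*(5 - 30) = (3*I)*(-25) = -75*I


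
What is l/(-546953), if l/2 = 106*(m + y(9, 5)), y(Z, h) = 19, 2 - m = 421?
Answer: 84800/546953 ≈ 0.15504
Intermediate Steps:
m = -419 (m = 2 - 1*421 = 2 - 421 = -419)
l = -84800 (l = 2*(106*(-419 + 19)) = 2*(106*(-400)) = 2*(-42400) = -84800)
l/(-546953) = -84800/(-546953) = -84800*(-1/546953) = 84800/546953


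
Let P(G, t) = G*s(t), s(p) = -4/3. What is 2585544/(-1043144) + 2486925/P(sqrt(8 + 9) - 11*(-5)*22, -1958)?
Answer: -589510227671913/381812349238 + 7460775*sqrt(17)/5856332 ≈ -1538.7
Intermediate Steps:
s(p) = -4/3 (s(p) = -4*1/3 = -4/3)
P(G, t) = -4*G/3 (P(G, t) = G*(-4/3) = -4*G/3)
2585544/(-1043144) + 2486925/P(sqrt(8 + 9) - 11*(-5)*22, -1958) = 2585544/(-1043144) + 2486925/((-4*(sqrt(8 + 9) - 11*(-5)*22)/3)) = 2585544*(-1/1043144) + 2486925/((-4*(sqrt(17) + 55*22)/3)) = -323193/130393 + 2486925/((-4*(sqrt(17) + 1210)/3)) = -323193/130393 + 2486925/((-4*(1210 + sqrt(17))/3)) = -323193/130393 + 2486925/(-4840/3 - 4*sqrt(17)/3)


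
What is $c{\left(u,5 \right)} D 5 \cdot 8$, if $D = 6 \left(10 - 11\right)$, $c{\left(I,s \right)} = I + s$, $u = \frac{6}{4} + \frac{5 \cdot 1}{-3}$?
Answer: $-1160$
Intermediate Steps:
$u = - \frac{1}{6}$ ($u = 6 \cdot \frac{1}{4} + 5 \left(- \frac{1}{3}\right) = \frac{3}{2} - \frac{5}{3} = - \frac{1}{6} \approx -0.16667$)
$D = -6$ ($D = 6 \left(-1\right) = -6$)
$c{\left(u,5 \right)} D 5 \cdot 8 = \left(- \frac{1}{6} + 5\right) \left(-6\right) 5 \cdot 8 = \frac{29}{6} \left(-6\right) 40 = \left(-29\right) 40 = -1160$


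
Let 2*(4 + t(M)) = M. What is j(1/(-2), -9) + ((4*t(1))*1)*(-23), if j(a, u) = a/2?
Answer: 1287/4 ≈ 321.75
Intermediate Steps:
t(M) = -4 + M/2
j(a, u) = a/2 (j(a, u) = a*(1/2) = a/2)
j(1/(-2), -9) + ((4*t(1))*1)*(-23) = (1/2)/(-2) + ((4*(-4 + (1/2)*1))*1)*(-23) = (1/2)*(-1/2) + ((4*(-4 + 1/2))*1)*(-23) = -1/4 + ((4*(-7/2))*1)*(-23) = -1/4 - 14*1*(-23) = -1/4 - 14*(-23) = -1/4 + 322 = 1287/4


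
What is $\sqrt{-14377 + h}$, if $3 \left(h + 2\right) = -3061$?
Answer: $\frac{i \sqrt{138594}}{3} \approx 124.09 i$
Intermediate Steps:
$h = - \frac{3067}{3}$ ($h = -2 + \frac{1}{3} \left(-3061\right) = -2 - \frac{3061}{3} = - \frac{3067}{3} \approx -1022.3$)
$\sqrt{-14377 + h} = \sqrt{-14377 - \frac{3067}{3}} = \sqrt{- \frac{46198}{3}} = \frac{i \sqrt{138594}}{3}$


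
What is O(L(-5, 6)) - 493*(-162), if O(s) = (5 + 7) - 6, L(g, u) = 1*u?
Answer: 79872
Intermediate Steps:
L(g, u) = u
O(s) = 6 (O(s) = 12 - 6 = 6)
O(L(-5, 6)) - 493*(-162) = 6 - 493*(-162) = 6 + 79866 = 79872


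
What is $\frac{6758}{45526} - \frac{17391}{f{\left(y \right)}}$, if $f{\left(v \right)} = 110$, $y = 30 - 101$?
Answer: $- \frac{35954513}{227630} \approx -157.95$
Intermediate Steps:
$y = -71$ ($y = 30 - 101 = -71$)
$\frac{6758}{45526} - \frac{17391}{f{\left(y \right)}} = \frac{6758}{45526} - \frac{17391}{110} = 6758 \cdot \frac{1}{45526} - \frac{1581}{10} = \frac{3379}{22763} - \frac{1581}{10} = - \frac{35954513}{227630}$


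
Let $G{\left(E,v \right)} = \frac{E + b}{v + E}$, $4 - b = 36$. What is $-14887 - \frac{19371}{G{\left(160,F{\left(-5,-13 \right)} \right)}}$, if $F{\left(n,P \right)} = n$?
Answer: $- \frac{4908041}{128} \approx -38344.0$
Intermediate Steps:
$b = -32$ ($b = 4 - 36 = -32$)
$G{\left(E,v \right)} = \frac{-32 + E}{E + v}$ ($G{\left(E,v \right)} = \frac{E - 32}{v + E} = \frac{-32 + E}{E + v}$)
$-14887 - \frac{19371}{G{\left(160,F{\left(-5,-13 \right)} \right)}} = -14887 - \frac{19371}{\frac{1}{160 - 5} \left(-32 + 160\right)} = -14887 - \frac{19371}{\frac{1}{155} \cdot 128} = -14887 - \frac{19371}{\frac{128}{155}} = -14887 - \frac{3002505}{128} = - \frac{4908041}{128}$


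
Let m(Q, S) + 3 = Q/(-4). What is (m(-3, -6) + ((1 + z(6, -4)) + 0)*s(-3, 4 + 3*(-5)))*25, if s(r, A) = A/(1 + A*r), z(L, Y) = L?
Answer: -7675/68 ≈ -112.87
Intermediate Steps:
m(Q, S) = -3 - Q/4 (m(Q, S) = -3 + Q/(-4) = -3 + Q*(-¼) = -3 - Q/4)
(m(-3, -6) + ((1 + z(6, -4)) + 0)*s(-3, 4 + 3*(-5)))*25 = ((-3 - ¼*(-3)) + ((1 + 6) + 0)*((4 + 3*(-5))/(1 + (4 + 3*(-5))*(-3))))*25 = ((-3 + ¾) + (7 + 0)*((4 - 15)/(1 + (4 - 15)*(-3))))*25 = (-9/4 + 7*(-11/(1 - 11*(-3))))*25 = (-9/4 + 7*(-11/(1 + 33)))*25 = (-9/4 + 7*(-11/34))*25 = (-9/4 - 77/34)*25 = -307/68*25 = -7675/68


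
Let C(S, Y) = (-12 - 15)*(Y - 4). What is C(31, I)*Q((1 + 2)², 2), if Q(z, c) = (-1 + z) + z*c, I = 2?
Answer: 1404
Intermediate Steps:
Q(z, c) = -1 + z + c*z (Q(z, c) = (-1 + z) + c*z = -1 + z + c*z)
C(S, Y) = 108 - 27*Y (C(S, Y) = -27*(-4 + Y) = 108 - 27*Y)
C(31, I)*Q((1 + 2)², 2) = (108 - 27*2)*(-1 + (1 + 2)² + 2*(1 + 2)²) = (108 - 54)*(-1 + 3² + 2*3²) = 54*(-1 + 9 + 2*9) = 54*(-1 + 9 + 18) = 54*26 = 1404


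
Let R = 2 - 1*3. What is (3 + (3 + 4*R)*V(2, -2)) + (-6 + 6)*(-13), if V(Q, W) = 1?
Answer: 2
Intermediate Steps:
R = -1 (R = 2 - 3 = -1)
(3 + (3 + 4*R)*V(2, -2)) + (-6 + 6)*(-13) = (3 + (3 + 4*(-1))*1) + (-6 + 6)*(-13) = (3 + (3 - 4)*1) + 0*(-13) = (3 - 1*1) + 0 = (3 - 1) + 0 = 2 + 0 = 2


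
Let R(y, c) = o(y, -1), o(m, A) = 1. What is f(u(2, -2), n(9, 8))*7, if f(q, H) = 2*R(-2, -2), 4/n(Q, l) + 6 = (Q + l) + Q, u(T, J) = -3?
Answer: 14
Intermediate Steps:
R(y, c) = 1
n(Q, l) = 4/(-6 + l + 2*Q) (n(Q, l) = 4/(-6 + ((Q + l) + Q)) = 4/(-6 + (l + 2*Q)) = 4/(-6 + l + 2*Q))
f(q, H) = 2 (f(q, H) = 2*1 = 2)
f(u(2, -2), n(9, 8))*7 = 2*7 = 14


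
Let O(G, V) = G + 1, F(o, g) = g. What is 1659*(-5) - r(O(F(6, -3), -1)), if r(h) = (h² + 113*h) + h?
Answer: -8071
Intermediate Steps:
O(G, V) = 1 + G
r(h) = h² + 114*h
1659*(-5) - r(O(F(6, -3), -1)) = 1659*(-5) - (1 - 3)*(114 + (1 - 3)) = -8295 - (-2)*(114 - 2) = -8295 - (-2)*112 = -8295 - 1*(-224) = -8295 + 224 = -8071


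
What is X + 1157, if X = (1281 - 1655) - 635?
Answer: 148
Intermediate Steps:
X = -1009 (X = -374 - 635 = -1009)
X + 1157 = -1009 + 1157 = 148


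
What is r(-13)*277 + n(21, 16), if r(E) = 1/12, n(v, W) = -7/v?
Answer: 91/4 ≈ 22.750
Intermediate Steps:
r(E) = 1/12
r(-13)*277 + n(21, 16) = (1/12)*277 - 7/21 = 277/12 - 7*1/21 = 277/12 - 1/3 = 91/4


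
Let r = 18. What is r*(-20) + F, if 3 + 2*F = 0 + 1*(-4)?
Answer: -727/2 ≈ -363.50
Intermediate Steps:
F = -7/2 (F = -3/2 + (0 + 1*(-4))/2 = -3/2 + (0 - 4)/2 = -3/2 + (1/2)*(-4) = -3/2 - 2 = -7/2 ≈ -3.5000)
r*(-20) + F = 18*(-20) - 7/2 = -360 - 7/2 = -727/2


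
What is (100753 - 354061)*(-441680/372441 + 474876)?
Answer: -14933591656301296/124147 ≈ -1.2029e+11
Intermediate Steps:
(100753 - 354061)*(-441680/372441 + 474876) = -253308*(-441680*1/372441 + 474876) = -253308*(-441680/372441 + 474876) = -253308*176862850636/372441 = -14933591656301296/124147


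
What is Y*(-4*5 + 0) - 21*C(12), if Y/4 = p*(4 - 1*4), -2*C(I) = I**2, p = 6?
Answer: 1512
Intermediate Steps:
C(I) = -I**2/2
Y = 0 (Y = 4*(6*(4 - 1*4)) = 4*(6*(4 - 4)) = 4*(6*0) = 4*0 = 0)
Y*(-4*5 + 0) - 21*C(12) = 0*(-4*5 + 0) - (-21)*12**2/2 = 0*(-20 + 0) - (-21)*144/2 = 0*(-20) - 21*(-72) = 0 + 1512 = 1512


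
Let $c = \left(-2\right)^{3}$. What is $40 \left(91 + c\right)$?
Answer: $3320$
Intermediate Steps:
$c = -8$
$40 \left(91 + c\right) = 40 \left(91 - 8\right) = 40 \cdot 83 = 3320$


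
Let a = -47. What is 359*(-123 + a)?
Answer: -61030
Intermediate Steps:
359*(-123 + a) = 359*(-123 - 47) = 359*(-170) = -61030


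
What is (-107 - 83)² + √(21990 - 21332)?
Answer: 36100 + √658 ≈ 36126.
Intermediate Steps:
(-107 - 83)² + √(21990 - 21332) = (-190)² + √658 = 36100 + √658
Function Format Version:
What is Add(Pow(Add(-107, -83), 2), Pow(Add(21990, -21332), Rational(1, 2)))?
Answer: Add(36100, Pow(658, Rational(1, 2))) ≈ 36126.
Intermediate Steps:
Add(Pow(Add(-107, -83), 2), Pow(Add(21990, -21332), Rational(1, 2))) = Add(Pow(-190, 2), Pow(658, Rational(1, 2))) = Add(36100, Pow(658, Rational(1, 2)))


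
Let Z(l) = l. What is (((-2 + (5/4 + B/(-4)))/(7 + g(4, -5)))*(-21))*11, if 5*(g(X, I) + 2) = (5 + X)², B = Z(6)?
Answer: 10395/424 ≈ 24.517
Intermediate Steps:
B = 6
g(X, I) = -2 + (5 + X)²/5
(((-2 + (5/4 + B/(-4)))/(7 + g(4, -5)))*(-21))*11 = (((-2 + (5/4 + 6/(-4)))/(7 + (-2 + (5 + 4)²/5)))*(-21))*11 = (((-2 + (5*(¼) + 6*(-¼)))/(7 + (-2 + (⅕)*9²)))*(-21))*11 = (((-2 + (5/4 - 3/2))/(7 + (-2 + (⅕)*81)))*(-21))*11 = (((-2 - ¼)/(7 + (-2 + 81/5)))*(-21))*11 = (-9/(4*(7 + 71/5))*(-21))*11 = (-9/(4*106/5)*(-21))*11 = (-9/4*5/106*(-21))*11 = -45/424*(-21)*11 = (945/424)*11 = 10395/424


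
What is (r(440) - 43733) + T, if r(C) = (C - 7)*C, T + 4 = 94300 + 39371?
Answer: 280454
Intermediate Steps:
T = 133667 (T = -4 + (94300 + 39371) = -4 + 133671 = 133667)
r(C) = C*(-7 + C) (r(C) = (-7 + C)*C = C*(-7 + C))
(r(440) - 43733) + T = (440*(-7 + 440) - 43733) + 133667 = (440*433 - 43733) + 133667 = (190520 - 43733) + 133667 = 146787 + 133667 = 280454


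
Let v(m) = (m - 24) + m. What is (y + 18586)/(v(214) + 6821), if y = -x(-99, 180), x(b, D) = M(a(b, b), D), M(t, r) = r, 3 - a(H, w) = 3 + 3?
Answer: 18406/7225 ≈ 2.5475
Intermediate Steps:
a(H, w) = -3 (a(H, w) = 3 - (3 + 3) = 3 - 1*6 = 3 - 6 = -3)
x(b, D) = D
v(m) = -24 + 2*m (v(m) = (-24 + m) + m = -24 + 2*m)
y = -180 (y = -1*180 = -180)
(y + 18586)/(v(214) + 6821) = (-180 + 18586)/((-24 + 2*214) + 6821) = 18406/((-24 + 428) + 6821) = 18406/(404 + 6821) = 18406/7225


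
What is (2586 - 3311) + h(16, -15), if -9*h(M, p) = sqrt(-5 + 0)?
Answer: -725 - I*sqrt(5)/9 ≈ -725.0 - 0.24845*I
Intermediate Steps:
h(M, p) = -I*sqrt(5)/9 (h(M, p) = -sqrt(-5 + 0)/9 = -I*sqrt(5)/9)
(2586 - 3311) + h(16, -15) = (2586 - 3311) - I*sqrt(5)/9 = -725 - I*sqrt(5)/9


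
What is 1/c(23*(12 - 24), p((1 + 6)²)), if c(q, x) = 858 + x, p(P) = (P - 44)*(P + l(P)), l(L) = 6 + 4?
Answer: 1/1153 ≈ 0.00086730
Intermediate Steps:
l(L) = 10
p(P) = (-44 + P)*(10 + P) (p(P) = (P - 44)*(P + 10) = (-44 + P)*(10 + P))
1/c(23*(12 - 24), p((1 + 6)²)) = 1/(858 + (-440 + ((1 + 6)²)² - 34*(1 + 6)²)) = 1/(858 + (-440 + (7²)² - 34*7²)) = 1/(858 + (-440 + 49² - 34*49)) = 1/(858 + (-440 + 2401 - 1666)) = 1/(858 + 295) = 1/1153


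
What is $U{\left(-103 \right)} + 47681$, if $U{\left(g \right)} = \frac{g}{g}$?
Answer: $47682$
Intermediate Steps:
$U{\left(g \right)} = 1$
$U{\left(-103 \right)} + 47681 = 1 + 47681 = 47682$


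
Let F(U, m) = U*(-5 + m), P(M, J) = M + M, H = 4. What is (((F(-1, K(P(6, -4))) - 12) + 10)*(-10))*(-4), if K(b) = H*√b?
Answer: 120 - 320*√3 ≈ -434.26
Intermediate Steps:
P(M, J) = 2*M
K(b) = 4*√b
(((F(-1, K(P(6, -4))) - 12) + 10)*(-10))*(-4) = (((-(-5 + 4*√(2*6)) - 12) + 10)*(-10))*(-4) = (((-(-5 + 4*√12) - 12) + 10)*(-10))*(-4) = (((-(-5 + 4*(2*√3)) - 12) + 10)*(-10))*(-4) = (((-(-5 + 8*√3) - 12) + 10)*(-10))*(-4) = ((((5 - 8*√3) - 12) + 10)*(-10))*(-4) = (((-7 - 8*√3) + 10)*(-10))*(-4) = ((3 - 8*√3)*(-10))*(-4) = (-30 + 80*√3)*(-4) = 120 - 320*√3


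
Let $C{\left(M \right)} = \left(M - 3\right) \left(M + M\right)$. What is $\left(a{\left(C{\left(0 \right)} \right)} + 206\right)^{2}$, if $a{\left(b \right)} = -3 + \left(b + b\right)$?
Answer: $41209$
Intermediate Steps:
$C{\left(M \right)} = 2 M \left(-3 + M\right)$ ($C{\left(M \right)} = \left(-3 + M\right) 2 M = 2 M \left(-3 + M\right)$)
$a{\left(b \right)} = -3 + 2 b$
$\left(a{\left(C{\left(0 \right)} \right)} + 206\right)^{2} = \left(\left(-3 + 2 \cdot 2 \cdot 0 \left(-3 + 0\right)\right) + 206\right)^{2} = \left(\left(-3 + 2 \cdot 2 \cdot 0 \left(-3\right)\right) + 206\right)^{2} = \left(\left(-3 + 2 \cdot 0\right) + 206\right)^{2} = \left(\left(-3 + 0\right) + 206\right)^{2} = \left(-3 + 206\right)^{2} = 203^{2} = 41209$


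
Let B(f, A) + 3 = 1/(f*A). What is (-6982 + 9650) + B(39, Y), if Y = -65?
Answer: 6755774/2535 ≈ 2665.0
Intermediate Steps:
B(f, A) = -3 + 1/(A*f) (B(f, A) = -3 + 1/(f*A) = -3 + 1/(A*f))
(-6982 + 9650) + B(39, Y) = (-6982 + 9650) + (-3 + 1/(-65*39)) = 2668 + (-3 - 1/65*1/39) = 2668 + (-3 - 1/2535) = 2668 - 7606/2535 = 6755774/2535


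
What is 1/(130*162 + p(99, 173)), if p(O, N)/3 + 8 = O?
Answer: 1/21333 ≈ 4.6876e-5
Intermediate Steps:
p(O, N) = -24 + 3*O
1/(130*162 + p(99, 173)) = 1/(130*162 + (-24 + 3*99)) = 1/(21060 + (-24 + 297)) = 1/(21060 + 273) = 1/21333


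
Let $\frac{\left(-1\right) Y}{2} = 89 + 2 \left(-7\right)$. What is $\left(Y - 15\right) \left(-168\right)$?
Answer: $27720$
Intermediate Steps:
$Y = -150$ ($Y = - 2 \left(89 + 2 \left(-7\right)\right) = - 2 \left(89 - 14\right) = \left(-2\right) 75 = -150$)
$\left(Y - 15\right) \left(-168\right) = \left(-150 - 15\right) \left(-168\right) = \left(-165\right) \left(-168\right) = 27720$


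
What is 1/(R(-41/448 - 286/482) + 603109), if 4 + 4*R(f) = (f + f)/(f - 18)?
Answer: 4034738/2433382839649 ≈ 1.6581e-6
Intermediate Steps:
R(f) = -1 + f/(2*(-18 + f)) (R(f) = -1 + ((f + f)/(f - 18))/4 = -1 + ((2*f)/(-18 + f))/4 = -1 + (2*f/(-18 + f))/4 = -1 + f/(2*(-18 + f)))
1/(R(-41/448 - 286/482) + 603109) = 1/((36 - (-41/448 - 286/482))/(2*(-18 + (-41/448 - 286/482))) + 603109) = 1/((36 - (-41*1/448 - 286*1/482))/(2*(-18 + (-41*1/448 - 286*1/482))) + 603109) = 1/((36 - (-41/448 - 143/241))/(2*(-18 + (-41/448 - 143/241))) + 603109) = 1/((36 - 1*(-73945/107968))/(2*(-18 - 73945/107968)) + 603109) = 1/((36 + 73945/107968)/(2*(-2017369/107968)) + 603109) = 1/((1/2)*(-107968/2017369)*(3960793/107968) + 603109) = 1/(-3960793/4034738 + 603109) = 1/(2433382839649/4034738) = 4034738/2433382839649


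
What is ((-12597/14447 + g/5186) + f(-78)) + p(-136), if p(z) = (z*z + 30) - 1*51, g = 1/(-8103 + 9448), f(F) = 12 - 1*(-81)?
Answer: 1871014711220277/100770280990 ≈ 18567.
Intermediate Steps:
f(F) = 93 (f(F) = 12 + 81 = 93)
g = 1/1345 ≈ 0.00074349
p(z) = -21 + z² (p(z) = (z² + 30) - 51 = (30 + z²) - 51 = -21 + z²)
((-12597/14447 + g/5186) + f(-78)) + p(-136) = ((-12597/14447 + (1/1345)/5186) + 93) + (-21 + (-136)²) = ((-12597*1/14447 + (1/1345)*(1/5186)) + 93) + (-21 + 18496) = ((-12597/14447 + 1/6975170) + 93) + 18475 = (-87866202043/100770280990 + 93) + 18475 = 9283769930027/100770280990 + 18475 = 1871014711220277/100770280990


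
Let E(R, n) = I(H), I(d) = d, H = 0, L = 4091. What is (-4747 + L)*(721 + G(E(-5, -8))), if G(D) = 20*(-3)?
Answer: -433616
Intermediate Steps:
E(R, n) = 0
G(D) = -60
(-4747 + L)*(721 + G(E(-5, -8))) = (-4747 + 4091)*(721 - 60) = -656*661 = -433616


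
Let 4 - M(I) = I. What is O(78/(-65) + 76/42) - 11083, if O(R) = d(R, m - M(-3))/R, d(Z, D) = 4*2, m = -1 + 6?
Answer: -88559/8 ≈ -11070.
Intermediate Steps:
M(I) = 4 - I
m = 5
d(Z, D) = 8
O(R) = 8/R
O(78/(-65) + 76/42) - 11083 = 8/(78/(-65) + 76/42) - 11083 = 8/(78*(-1/65) + 76*(1/42)) - 11083 = 8/(-6/5 + 38/21) - 11083 = 8/(64/105) - 11083 = 8*(105/64) - 11083 = 105/8 - 11083 = -88559/8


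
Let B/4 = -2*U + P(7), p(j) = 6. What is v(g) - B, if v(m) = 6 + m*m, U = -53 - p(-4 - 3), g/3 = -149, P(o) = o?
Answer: 199315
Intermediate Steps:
g = -447 (g = 3*(-149) = -447)
U = -59 (U = -53 - 1*6 = -53 - 6 = -59)
B = 500 (B = 4*(-2*(-59) + 7) = 4*(118 + 7) = 4*125 = 500)
v(m) = 6 + m²
v(g) - B = (6 + (-447)²) - 1*500 = (6 + 199809) - 500 = 199815 - 500 = 199315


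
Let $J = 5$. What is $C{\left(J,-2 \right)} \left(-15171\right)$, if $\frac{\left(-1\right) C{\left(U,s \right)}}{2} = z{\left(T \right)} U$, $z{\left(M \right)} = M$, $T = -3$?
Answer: $-455130$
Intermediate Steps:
$C{\left(U,s \right)} = 6 U$ ($C{\left(U,s \right)} = - 2 \left(- 3 U\right) = 6 U$)
$C{\left(J,-2 \right)} \left(-15171\right) = 6 \cdot 5 \left(-15171\right) = 30 \left(-15171\right) = -455130$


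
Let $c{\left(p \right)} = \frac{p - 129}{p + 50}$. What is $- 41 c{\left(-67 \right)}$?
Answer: $- \frac{8036}{17} \approx -472.71$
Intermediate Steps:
$c{\left(p \right)} = \frac{-129 + p}{50 + p}$
$- 41 c{\left(-67 \right)} = - 41 \frac{-129 - 67}{50 - 67} = - 41 \frac{1}{-17} \left(-196\right) = - 41 \left(\left(- \frac{1}{17}\right) \left(-196\right)\right) = \left(-41\right) \frac{196}{17} = - \frac{8036}{17}$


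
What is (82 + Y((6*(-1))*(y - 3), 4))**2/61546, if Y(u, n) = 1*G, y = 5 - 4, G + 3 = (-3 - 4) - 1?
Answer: 5041/61546 ≈ 0.081906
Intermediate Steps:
G = -11 (G = -3 + ((-3 - 4) - 1) = -3 + (-7 - 1) = -3 - 8 = -11)
y = 1
Y(u, n) = -11 (Y(u, n) = 1*(-11) = -11)
(82 + Y((6*(-1))*(y - 3), 4))**2/61546 = (82 - 11)**2/61546 = 71**2*(1/61546) = 5041*(1/61546) = 5041/61546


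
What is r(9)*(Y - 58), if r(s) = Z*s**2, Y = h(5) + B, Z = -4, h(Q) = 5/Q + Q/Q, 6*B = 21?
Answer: 17010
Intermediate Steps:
B = 7/2 (B = (1/6)*21 = 7/2 ≈ 3.5000)
h(Q) = 1 + 5/Q (h(Q) = 5/Q + 1 = 1 + 5/Q)
Y = 11/2 (Y = (5 + 5)/5 + 7/2 = (1/5)*10 + 7/2 = 2 + 7/2 = 11/2 ≈ 5.5000)
r(s) = -4*s**2
r(9)*(Y - 58) = (-4*9**2)*(11/2 - 58) = -4*81*(-105/2) = -324*(-105/2) = 17010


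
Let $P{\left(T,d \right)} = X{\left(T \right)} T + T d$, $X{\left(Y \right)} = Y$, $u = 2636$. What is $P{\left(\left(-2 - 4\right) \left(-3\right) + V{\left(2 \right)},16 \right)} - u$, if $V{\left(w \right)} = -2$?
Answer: $-2124$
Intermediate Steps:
$P{\left(T,d \right)} = T^{2} + T d$ ($P{\left(T,d \right)} = T T + T d = T^{2} + T d$)
$P{\left(\left(-2 - 4\right) \left(-3\right) + V{\left(2 \right)},16 \right)} - u = \left(\left(-2 - 4\right) \left(-3\right) - 2\right) \left(\left(\left(-2 - 4\right) \left(-3\right) - 2\right) + 16\right) - 2636 = \left(\left(-6\right) \left(-3\right) - 2\right) \left(\left(\left(-6\right) \left(-3\right) - 2\right) + 16\right) - 2636 = \left(18 - 2\right) \left(\left(18 - 2\right) + 16\right) - 2636 = 16 \left(16 + 16\right) - 2636 = 16 \cdot 32 - 2636 = 512 - 2636 = -2124$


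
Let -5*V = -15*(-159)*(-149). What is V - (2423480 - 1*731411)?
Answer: -1620996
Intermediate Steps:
V = 71073 (V = -(-15*(-159))*(-149)/5 = -477*(-149) = -1/5*(-355365) = 71073)
V - (2423480 - 1*731411) = 71073 - (2423480 - 1*731411) = 71073 - (2423480 - 731411) = 71073 - 1*1692069 = 71073 - 1692069 = -1620996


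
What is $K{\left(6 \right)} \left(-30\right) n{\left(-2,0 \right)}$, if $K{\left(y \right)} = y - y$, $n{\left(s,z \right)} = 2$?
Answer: $0$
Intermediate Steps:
$K{\left(y \right)} = 0$
$K{\left(6 \right)} \left(-30\right) n{\left(-2,0 \right)} = 0 \left(-30\right) 2 = 0 \cdot 2 = 0$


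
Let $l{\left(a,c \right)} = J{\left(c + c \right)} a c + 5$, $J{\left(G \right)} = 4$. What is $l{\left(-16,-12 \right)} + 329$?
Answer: $1102$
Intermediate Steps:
$l{\left(a,c \right)} = 5 + 4 a c$ ($l{\left(a,c \right)} = 4 a c + 5 = 5 + 4 a c$)
$l{\left(-16,-12 \right)} + 329 = \left(5 + 4 \left(-16\right) \left(-12\right)\right) + 329 = \left(5 + 768\right) + 329 = 773 + 329 = 1102$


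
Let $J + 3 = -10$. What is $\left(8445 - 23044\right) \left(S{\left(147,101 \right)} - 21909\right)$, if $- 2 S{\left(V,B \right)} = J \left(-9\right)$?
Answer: $\frac{641407065}{2} \approx 3.207 \cdot 10^{8}$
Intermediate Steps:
$J = -13$ ($J = -3 - 10 = -13$)
$S{\left(V,B \right)} = - \frac{117}{2}$ ($S{\left(V,B \right)} = - \frac{\left(-13\right) \left(-9\right)}{2} = \left(- \frac{1}{2}\right) 117 = - \frac{117}{2}$)
$\left(8445 - 23044\right) \left(S{\left(147,101 \right)} - 21909\right) = \left(8445 - 23044\right) \left(- \frac{117}{2} - 21909\right) = \left(-14599\right) \left(- \frac{43935}{2}\right) = \frac{641407065}{2}$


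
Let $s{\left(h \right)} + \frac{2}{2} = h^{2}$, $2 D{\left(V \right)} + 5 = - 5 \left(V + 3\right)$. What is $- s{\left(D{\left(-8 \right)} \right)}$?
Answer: $-99$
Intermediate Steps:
$D{\left(V \right)} = -10 - \frac{5 V}{2}$ ($D{\left(V \right)} = - \frac{5}{2} + \frac{\left(-5\right) \left(V + 3\right)}{2} = - \frac{5}{2} + \frac{\left(-5\right) \left(3 + V\right)}{2} = - \frac{5}{2} + \frac{-15 - 5 V}{2} = - \frac{5}{2} - \left(\frac{15}{2} + \frac{5 V}{2}\right) = -10 - \frac{5 V}{2}$)
$s{\left(h \right)} = -1 + h^{2}$
$- s{\left(D{\left(-8 \right)} \right)} = - (-1 + \left(-10 - -20\right)^{2}) = - (-1 + \left(-10 + 20\right)^{2}) = - (-1 + 10^{2}) = - (-1 + 100) = \left(-1\right) 99 = -99$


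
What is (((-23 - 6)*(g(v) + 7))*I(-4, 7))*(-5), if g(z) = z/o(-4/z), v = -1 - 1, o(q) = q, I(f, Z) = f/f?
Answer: 870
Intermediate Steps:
I(f, Z) = 1
v = -2
g(z) = -z²/4 (g(z) = z/((-4/z)) = z*(-z/4) = -z²/4)
(((-23 - 6)*(g(v) + 7))*I(-4, 7))*(-5) = (((-23 - 6)*(-¼*(-2)² + 7))*1)*(-5) = (-29*(-¼*4 + 7)*1)*(-5) = (-29*(-1 + 7)*1)*(-5) = (-29*6*1)*(-5) = -174*1*(-5) = -174*(-5) = 870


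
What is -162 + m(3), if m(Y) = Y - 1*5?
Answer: -164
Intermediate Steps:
m(Y) = -5 + Y (m(Y) = Y - 5 = -5 + Y)
-162 + m(3) = -162 + (-5 + 3) = -162 - 2 = -164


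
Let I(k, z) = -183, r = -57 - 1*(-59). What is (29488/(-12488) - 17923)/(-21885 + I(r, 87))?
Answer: 9327163/11482716 ≈ 0.81228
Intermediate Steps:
r = 2 (r = -57 + 59 = 2)
(29488/(-12488) - 17923)/(-21885 + I(r, 87)) = (29488/(-12488) - 17923)/(-21885 - 183) = (29488*(-1/12488) - 17923)/(-22068) = (-3686/1561 - 17923)*(-1/22068) = -27981489/1561*(-1/22068) = 9327163/11482716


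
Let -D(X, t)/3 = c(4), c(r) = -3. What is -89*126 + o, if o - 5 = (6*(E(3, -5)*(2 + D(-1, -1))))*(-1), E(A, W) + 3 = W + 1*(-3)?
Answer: -10483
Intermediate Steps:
E(A, W) = -6 + W (E(A, W) = -3 + (W + 1*(-3)) = -3 + (W - 3) = -3 + (-3 + W) = -6 + W)
D(X, t) = 9 (D(X, t) = -3*(-3) = 9)
o = 731 (o = 5 + (6*((-6 - 5)*(2 + 9)))*(-1) = 5 + (6*(-11*11))*(-1) = 5 + (6*(-121))*(-1) = 5 - 726*(-1) = 5 + 726 = 731)
-89*126 + o = -89*126 + 731 = -11214 + 731 = -10483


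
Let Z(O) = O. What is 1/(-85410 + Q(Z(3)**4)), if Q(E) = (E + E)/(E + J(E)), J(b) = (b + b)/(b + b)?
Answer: -41/3501729 ≈ -1.1709e-5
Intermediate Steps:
J(b) = 1 (J(b) = (2*b)/((2*b)) = (2*b)*(1/(2*b)) = 1)
Q(E) = 2*E/(1 + E) (Q(E) = (E + E)/(E + 1) = (2*E)/(1 + E) = 2*E/(1 + E))
1/(-85410 + Q(Z(3)**4)) = 1/(-85410 + 2*3**4/(1 + 3**4)) = 1/(-85410 + 2*81/(1 + 81)) = 1/(-85410 + 2*81/82) = 1/(-85410 + 2*81*(1/82)) = 1/(-85410 + 81/41) = 1/(-3501729/41) = -41/3501729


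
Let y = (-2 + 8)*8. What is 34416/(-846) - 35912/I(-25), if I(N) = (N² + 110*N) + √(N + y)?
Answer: -2523560012/106116647 + 17956*√23/2257801 ≈ -23.743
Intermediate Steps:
y = 48 (y = 6*8 = 48)
I(N) = N² + √(48 + N) + 110*N (I(N) = (N² + 110*N) + √(N + 48) = (N² + 110*N) + √(48 + N) = N² + √(48 + N) + 110*N)
34416/(-846) - 35912/I(-25) = 34416/(-846) - 35912/((-25)² + √(48 - 25) + 110*(-25)) = 34416*(-1/846) - 35912/(625 + √23 - 2750) = -1912/47 - 35912/(-2125 + √23)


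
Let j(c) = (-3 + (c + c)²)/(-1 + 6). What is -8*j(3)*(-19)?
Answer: 5016/5 ≈ 1003.2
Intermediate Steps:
j(c) = -⅗ + 4*c²/5 (j(c) = (-3 + (2*c)²)/5 = (-3 + 4*c²)*(⅕) = -⅗ + 4*c²/5)
-8*j(3)*(-19) = -8*(-⅗ + (⅘)*3²)*(-19) = -8*(-⅗ + (⅘)*9)*(-19) = -8*(-⅗ + 36/5)*(-19) = -8*33/5*(-19) = -264/5*(-19) = 5016/5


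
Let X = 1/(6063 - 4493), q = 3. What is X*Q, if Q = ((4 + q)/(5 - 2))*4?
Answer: 14/2355 ≈ 0.0059448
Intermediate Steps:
X = 1/1570 ≈ 0.00063694
Q = 28/3 (Q = ((4 + 3)/(5 - 2))*4 = (7/3)*4 = 28/3 ≈ 9.3333)
X*Q = (1/1570)*(28/3) = 14/2355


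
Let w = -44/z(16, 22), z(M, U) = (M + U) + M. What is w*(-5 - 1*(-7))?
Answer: -44/27 ≈ -1.6296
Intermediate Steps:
z(M, U) = U + 2*M
w = -22/27 (w = -44/(22 + 2*16) = -44/(22 + 32) = -44/54 = -44*1/54 = -22/27 ≈ -0.81481)
w*(-5 - 1*(-7)) = -22*(-5 - 1*(-7))/27 = -22*(-5 + 7)/27 = -22/27*2 = -44/27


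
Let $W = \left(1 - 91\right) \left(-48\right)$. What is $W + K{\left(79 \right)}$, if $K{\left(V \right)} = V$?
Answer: $4399$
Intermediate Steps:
$W = 4320$ ($W = \left(-90\right) \left(-48\right) = 4320$)
$W + K{\left(79 \right)} = 4320 + 79 = 4399$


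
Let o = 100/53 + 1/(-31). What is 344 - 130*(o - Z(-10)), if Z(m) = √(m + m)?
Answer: 169082/1643 + 260*I*√5 ≈ 102.91 + 581.38*I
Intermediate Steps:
Z(m) = √2*√m (Z(m) = √(2*m) = √2*√m)
o = 3047/1643 (o = 100*(1/53) + 1*(-1/31) = 100/53 - 1/31 = 3047/1643 ≈ 1.8545)
344 - 130*(o - Z(-10)) = 344 - 130*(3047/1643 - √2*√(-10)) = 344 - 130*(3047/1643 - √2*I*√10) = 344 - 130*(3047/1643 - 2*I*√5) = 344 + (-396110/1643 + 260*I*√5) = 169082/1643 + 260*I*√5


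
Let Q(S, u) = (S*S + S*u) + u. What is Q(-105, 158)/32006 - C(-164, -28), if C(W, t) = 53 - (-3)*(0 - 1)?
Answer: -1605707/32006 ≈ -50.169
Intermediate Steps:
Q(S, u) = u + S**2 + S*u (Q(S, u) = (S**2 + S*u) + u = u + S**2 + S*u)
C(W, t) = 50 (C(W, t) = 53 - (-3)*(-1) = 53 - 1*3 = 53 - 3 = 50)
Q(-105, 158)/32006 - C(-164, -28) = (158 + (-105)**2 - 105*158)/32006 - 1*50 = (158 + 11025 - 16590)*(1/32006) - 50 = -5407*1/32006 - 50 = -5407/32006 - 50 = -1605707/32006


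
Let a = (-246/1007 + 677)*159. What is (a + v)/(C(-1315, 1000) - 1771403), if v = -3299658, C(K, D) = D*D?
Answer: 60649023/14656657 ≈ 4.1380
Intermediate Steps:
C(K, D) = D²
a = 2044479/19 (a = (-246*1/1007 + 677)*159 = (-246/1007 + 677)*159 = (681493/1007)*159 = 2044479/19 ≈ 1.0760e+5)
(a + v)/(C(-1315, 1000) - 1771403) = (2044479/19 - 3299658)/(1000² - 1771403) = -60649023/(19*(1000000 - 1771403)) = -60649023/19/(-771403) = -60649023/19*(-1/771403) = 60649023/14656657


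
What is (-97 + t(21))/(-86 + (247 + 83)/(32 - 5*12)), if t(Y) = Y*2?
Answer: 770/1369 ≈ 0.56245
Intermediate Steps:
t(Y) = 2*Y
(-97 + t(21))/(-86 + (247 + 83)/(32 - 5*12)) = (-97 + 2*21)/(-86 + (247 + 83)/(32 - 5*12)) = (-97 + 42)/(-86 + 330/(32 - 60)) = -55/(-86 + 330/(-28)) = -55/(-86 + 330*(-1/28)) = -55/(-86 - 165/14) = -55/(-1369/14) = -55*(-14/1369) = 770/1369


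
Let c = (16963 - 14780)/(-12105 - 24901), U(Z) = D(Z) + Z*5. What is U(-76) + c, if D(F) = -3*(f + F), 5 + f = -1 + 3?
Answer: -5294041/37006 ≈ -143.06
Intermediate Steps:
f = -3 (f = -5 + (-1 + 3) = -5 + 2 = -3)
D(F) = 9 - 3*F (D(F) = -3*(-3 + F) = 9 - 3*F)
U(Z) = 9 + 2*Z (U(Z) = (9 - 3*Z) + Z*5 = (9 - 3*Z) + 5*Z = 9 + 2*Z)
c = -2183/37006 (c = 2183/(-37006) = 2183*(-1/37006) = -2183/37006 ≈ -0.058990)
U(-76) + c = (9 + 2*(-76)) - 2183/37006 = (9 - 152) - 2183/37006 = -143 - 2183/37006 = -5294041/37006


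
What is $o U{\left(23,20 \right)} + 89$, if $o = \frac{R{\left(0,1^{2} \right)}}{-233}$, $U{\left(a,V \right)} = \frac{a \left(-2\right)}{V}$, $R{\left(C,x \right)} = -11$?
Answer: $\frac{207117}{2330} \approx 88.891$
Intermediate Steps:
$U{\left(a,V \right)} = - \frac{2 a}{V}$ ($U{\left(a,V \right)} = \frac{\left(-2\right) a}{V} = - \frac{2 a}{V}$)
$o = \frac{11}{233}$ ($o = - \frac{11}{-233} = \left(-11\right) \left(- \frac{1}{233}\right) = \frac{11}{233} \approx 0.04721$)
$o U{\left(23,20 \right)} + 89 = \frac{11 \left(\left(-2\right) 23 \cdot \frac{1}{20}\right)}{233} + 89 = \frac{11}{233} \left(- \frac{23}{10}\right) + 89 = - \frac{253}{2330} + 89 = \frac{207117}{2330}$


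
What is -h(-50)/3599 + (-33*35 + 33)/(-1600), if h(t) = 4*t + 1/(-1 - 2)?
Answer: 6537917/8637600 ≈ 0.75691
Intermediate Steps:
h(t) = -⅓ + 4*t (h(t) = 4*t + 1/(-3) = 4*t - ⅓ = -⅓ + 4*t)
-h(-50)/3599 + (-33*35 + 33)/(-1600) = -(-⅓ + 4*(-50))/3599 + (-33*35 + 33)/(-1600) = -(-⅓ - 200)*(1/3599) + (-1155 + 33)*(-1/1600) = -1*(-601/3)*(1/3599) - 1122*(-1/1600) = (601/3)*(1/3599) + 561/800 = 601/10797 + 561/800 = 6537917/8637600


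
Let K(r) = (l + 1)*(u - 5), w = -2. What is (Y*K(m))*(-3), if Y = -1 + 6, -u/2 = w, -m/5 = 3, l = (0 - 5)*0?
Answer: 15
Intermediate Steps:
l = 0 (l = -5*0 = 0)
m = -15 (m = -5*3 = -15)
u = 4 (u = -2*(-2) = 4)
Y = 5
K(r) = -1 (K(r) = (0 + 1)*(4 - 5) = 1*(-1) = -1)
(Y*K(m))*(-3) = (5*(-1))*(-3) = -5*(-3) = 15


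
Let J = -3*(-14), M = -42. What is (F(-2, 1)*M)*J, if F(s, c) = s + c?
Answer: 1764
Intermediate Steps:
F(s, c) = c + s
J = 42
(F(-2, 1)*M)*J = ((1 - 2)*(-42))*42 = -1*(-42)*42 = 42*42 = 1764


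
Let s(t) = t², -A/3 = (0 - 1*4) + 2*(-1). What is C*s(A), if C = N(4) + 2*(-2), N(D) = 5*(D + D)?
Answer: 11664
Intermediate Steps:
N(D) = 10*D (N(D) = 5*(2*D) = 10*D)
A = 18 (A = -3*((0 - 1*4) + 2*(-1)) = -3*((0 - 4) - 2) = -3*(-4 - 2) = -3*(-6) = 18)
C = 36 (C = 10*4 + 2*(-2) = 40 - 4 = 36)
C*s(A) = 36*18² = 36*324 = 11664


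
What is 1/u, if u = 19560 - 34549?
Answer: -1/14989 ≈ -6.6716e-5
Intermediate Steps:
u = -14989
1/u = 1/(-14989) = -1/14989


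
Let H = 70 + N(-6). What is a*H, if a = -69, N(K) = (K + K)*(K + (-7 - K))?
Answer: -10626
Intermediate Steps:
N(K) = -14*K (N(K) = (2*K)*(-7) = -14*K)
H = 154 (H = 70 - 14*(-6) = 70 + 84 = 154)
a*H = -69*154 = -10626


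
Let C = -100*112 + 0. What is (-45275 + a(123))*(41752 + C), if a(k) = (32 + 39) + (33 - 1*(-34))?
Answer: -1379025624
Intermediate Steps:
C = -11200 (C = -11200 + 0 = -11200)
a(k) = 138 (a(k) = 71 + (33 + 34) = 71 + 67 = 138)
(-45275 + a(123))*(41752 + C) = (-45275 + 138)*(41752 - 11200) = -45137*30552 = -1379025624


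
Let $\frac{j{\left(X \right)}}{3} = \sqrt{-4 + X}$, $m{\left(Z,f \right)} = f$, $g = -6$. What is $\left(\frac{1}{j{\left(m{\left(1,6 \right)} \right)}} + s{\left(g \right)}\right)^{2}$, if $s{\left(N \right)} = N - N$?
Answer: $\frac{1}{18} \approx 0.055556$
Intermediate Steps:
$s{\left(N \right)} = 0$
$j{\left(X \right)} = 3 \sqrt{-4 + X}$
$\left(\frac{1}{j{\left(m{\left(1,6 \right)} \right)}} + s{\left(g \right)}\right)^{2} = \left(\frac{1}{3 \sqrt{-4 + 6}} + 0\right)^{2} = \left(\frac{1}{3 \sqrt{2}} + 0\right)^{2} = \left(\frac{\sqrt{2}}{6} + 0\right)^{2} = \left(\frac{\sqrt{2}}{6}\right)^{2} = \frac{1}{18}$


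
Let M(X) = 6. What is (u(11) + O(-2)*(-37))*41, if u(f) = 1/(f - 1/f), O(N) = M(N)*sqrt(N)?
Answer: 451/120 - 9102*I*sqrt(2) ≈ 3.7583 - 12872.0*I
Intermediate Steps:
O(N) = 6*sqrt(N)
(u(11) + O(-2)*(-37))*41 = (11/(-1 + 11**2) + (6*sqrt(-2))*(-37))*41 = (11/(-1 + 121) + (6*(I*sqrt(2)))*(-37))*41 = (11/120 + (6*I*sqrt(2))*(-37))*41 = (11*(1/120) - 222*I*sqrt(2))*41 = (11/120 - 222*I*sqrt(2))*41 = 451/120 - 9102*I*sqrt(2)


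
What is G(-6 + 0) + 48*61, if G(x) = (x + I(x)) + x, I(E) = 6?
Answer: 2922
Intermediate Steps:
G(x) = 6 + 2*x (G(x) = (x + 6) + x = (6 + x) + x = 6 + 2*x)
G(-6 + 0) + 48*61 = (6 + 2*(-6 + 0)) + 48*61 = (6 + 2*(-6)) + 2928 = (6 - 12) + 2928 = -6 + 2928 = 2922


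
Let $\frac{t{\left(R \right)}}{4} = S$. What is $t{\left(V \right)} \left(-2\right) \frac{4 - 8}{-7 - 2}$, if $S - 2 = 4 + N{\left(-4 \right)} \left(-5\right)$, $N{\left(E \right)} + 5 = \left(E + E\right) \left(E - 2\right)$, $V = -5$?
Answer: $\frac{6688}{9} \approx 743.11$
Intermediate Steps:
$N{\left(E \right)} = -5 + 2 E \left(-2 + E\right)$ ($N{\left(E \right)} = -5 + \left(E + E\right) \left(E - 2\right) = -5 + 2 E \left(-2 + E\right)$)
$S = -209$ ($S = 2 + \left(4 + \left(-5 - -16 + 2 \left(-4\right)^{2}\right) \left(-5\right)\right) = 2 + \left(4 + \left(-5 + 16 + 2 \cdot 16\right) \left(-5\right)\right) = 2 + \left(4 + \left(-5 + 16 + 32\right) \left(-5\right)\right) = 2 + \left(4 + 43 \left(-5\right)\right) = 2 + \left(4 - 215\right) = 2 - 211 = -209$)
$t{\left(R \right)} = -836$ ($t{\left(R \right)} = 4 \left(-209\right) = -836$)
$t{\left(V \right)} \left(-2\right) \frac{4 - 8}{-7 - 2} = \left(-836\right) \left(-2\right) \frac{4 - 8}{-7 - 2} = 1672 \left(- \frac{4}{-9}\right) = 1672 \left(\left(-4\right) \left(- \frac{1}{9}\right)\right) = 1672 \cdot \frac{4}{9} = \frac{6688}{9}$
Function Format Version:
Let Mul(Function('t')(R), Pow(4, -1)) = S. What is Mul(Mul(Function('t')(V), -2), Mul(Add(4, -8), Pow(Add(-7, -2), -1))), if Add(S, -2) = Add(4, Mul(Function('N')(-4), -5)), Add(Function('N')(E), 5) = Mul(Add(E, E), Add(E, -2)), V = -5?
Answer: Rational(6688, 9) ≈ 743.11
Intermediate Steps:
Function('N')(E) = Add(-5, Mul(2, E, Add(-2, E))) (Function('N')(E) = Add(-5, Mul(Add(E, E), Add(E, -2))) = Add(-5, Mul(Mul(2, E), Add(-2, E))) = Add(-5, Mul(2, E, Add(-2, E))))
S = -209 (S = Add(2, Add(4, Mul(Add(-5, Mul(-4, -4), Mul(2, Pow(-4, 2))), -5))) = Add(2, Add(4, Mul(Add(-5, 16, Mul(2, 16)), -5))) = Add(2, Add(4, Mul(Add(-5, 16, 32), -5))) = Add(2, Add(4, Mul(43, -5))) = Add(2, Add(4, -215)) = Add(2, -211) = -209)
Function('t')(R) = -836 (Function('t')(R) = Mul(4, -209) = -836)
Mul(Mul(Function('t')(V), -2), Mul(Add(4, -8), Pow(Add(-7, -2), -1))) = Mul(Mul(-836, -2), Mul(Add(4, -8), Pow(Add(-7, -2), -1))) = Mul(1672, Mul(-4, Pow(-9, -1))) = Mul(1672, Mul(-4, Rational(-1, 9))) = Mul(1672, Rational(4, 9)) = Rational(6688, 9)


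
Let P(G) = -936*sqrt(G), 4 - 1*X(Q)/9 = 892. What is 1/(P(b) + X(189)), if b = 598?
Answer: 37/2129784 - 13*sqrt(598)/6389352 ≈ -3.2382e-5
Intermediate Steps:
X(Q) = -7992 (X(Q) = 36 - 9*892 = 36 - 8028 = -7992)
1/(P(b) + X(189)) = 1/(-936*sqrt(598) - 7992) = 1/(-7992 - 936*sqrt(598))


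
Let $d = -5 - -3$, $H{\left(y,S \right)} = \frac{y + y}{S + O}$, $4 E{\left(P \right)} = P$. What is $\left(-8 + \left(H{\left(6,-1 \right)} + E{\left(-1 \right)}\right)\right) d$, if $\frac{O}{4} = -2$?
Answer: $\frac{115}{6} \approx 19.167$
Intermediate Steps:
$E{\left(P \right)} = \frac{P}{4}$
$O = -8$ ($O = 4 \left(-2\right) = -8$)
$H{\left(y,S \right)} = \frac{2 y}{-8 + S}$ ($H{\left(y,S \right)} = \frac{y + y}{S - 8} = \frac{2 y}{-8 + S}$)
$d = -2$ ($d = -5 + 3 = -2$)
$\left(-8 + \left(H{\left(6,-1 \right)} + E{\left(-1 \right)}\right)\right) d = \left(-8 + \left(2 \cdot 6 \frac{1}{-8 - 1} + \frac{1}{4} \left(-1\right)\right)\right) \left(-2\right) = \left(-8 + \left(2 \cdot 6 \frac{1}{-9} - \frac{1}{4}\right)\right) \left(-2\right) = \left(-8 + \left(2 \cdot 6 \left(- \frac{1}{9}\right) - \frac{1}{4}\right)\right) \left(-2\right) = \left(-8 - \frac{19}{12}\right) \left(-2\right) = \left(- \frac{115}{12}\right) \left(-2\right) = \frac{115}{6}$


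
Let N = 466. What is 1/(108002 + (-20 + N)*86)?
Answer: 1/146358 ≈ 6.8326e-6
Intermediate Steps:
1/(108002 + (-20 + N)*86) = 1/(108002 + (-20 + 466)*86) = 1/(108002 + 446*86) = 1/(108002 + 38356) = 1/146358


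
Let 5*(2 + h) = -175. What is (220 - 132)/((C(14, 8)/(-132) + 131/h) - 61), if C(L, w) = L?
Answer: -214896/157867 ≈ -1.3612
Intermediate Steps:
h = -37 (h = -2 + (⅕)*(-175) = -2 - 35 = -37)
(220 - 132)/((C(14, 8)/(-132) + 131/h) - 61) = (220 - 132)/((14/(-132) + 131/(-37)) - 61) = 88/((14*(-1/132) + 131*(-1/37)) - 61) = 88/((-7/66 - 131/37) - 61) = 88/(-8905/2442 - 61) = 88/(-157867/2442) = 88*(-2442/157867) = -214896/157867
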